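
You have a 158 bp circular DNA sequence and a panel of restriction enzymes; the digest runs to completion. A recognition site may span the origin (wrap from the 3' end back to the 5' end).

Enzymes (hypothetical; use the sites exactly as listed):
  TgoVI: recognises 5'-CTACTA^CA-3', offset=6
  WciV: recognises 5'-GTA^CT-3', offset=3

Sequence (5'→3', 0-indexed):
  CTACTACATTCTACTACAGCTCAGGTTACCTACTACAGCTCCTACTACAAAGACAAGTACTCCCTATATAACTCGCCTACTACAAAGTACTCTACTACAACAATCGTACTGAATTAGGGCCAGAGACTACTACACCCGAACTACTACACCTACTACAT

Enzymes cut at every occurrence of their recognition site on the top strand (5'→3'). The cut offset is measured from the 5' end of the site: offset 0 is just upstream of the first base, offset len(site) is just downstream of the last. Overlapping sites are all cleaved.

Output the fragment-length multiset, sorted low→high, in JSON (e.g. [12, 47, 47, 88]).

Per-enzyme occurrences:
  TgoVI (CTACTACA, off=6): starts [0, 10, 29, 41, 76, 91, 126, 140, 149] → cuts [6, 16, 35, 47, 82, 97, 132, 146, 155]
  WciV (GTACT, off=3): starts [56, 86, 105] → cuts [59, 89, 108]

Pooled cuts: [6, 16, 35, 47, 59, 82, 89, 97, 108, 132, 146, 155]

Fragment lengths:
  6→16: 10 bp
  16→35: 19 bp
  35→47: 12 bp
  47→59: 12 bp
  59→82: 23 bp
  82→89: 7 bp
  89→97: 8 bp
  97→108: 11 bp
  108→132: 24 bp
  132→146: 14 bp
  146→155: 9 bp
  155→6 (wrap): 158-155+6 = 9 bp

[7,8,9,9,10,11,12,12,14,19,23,24]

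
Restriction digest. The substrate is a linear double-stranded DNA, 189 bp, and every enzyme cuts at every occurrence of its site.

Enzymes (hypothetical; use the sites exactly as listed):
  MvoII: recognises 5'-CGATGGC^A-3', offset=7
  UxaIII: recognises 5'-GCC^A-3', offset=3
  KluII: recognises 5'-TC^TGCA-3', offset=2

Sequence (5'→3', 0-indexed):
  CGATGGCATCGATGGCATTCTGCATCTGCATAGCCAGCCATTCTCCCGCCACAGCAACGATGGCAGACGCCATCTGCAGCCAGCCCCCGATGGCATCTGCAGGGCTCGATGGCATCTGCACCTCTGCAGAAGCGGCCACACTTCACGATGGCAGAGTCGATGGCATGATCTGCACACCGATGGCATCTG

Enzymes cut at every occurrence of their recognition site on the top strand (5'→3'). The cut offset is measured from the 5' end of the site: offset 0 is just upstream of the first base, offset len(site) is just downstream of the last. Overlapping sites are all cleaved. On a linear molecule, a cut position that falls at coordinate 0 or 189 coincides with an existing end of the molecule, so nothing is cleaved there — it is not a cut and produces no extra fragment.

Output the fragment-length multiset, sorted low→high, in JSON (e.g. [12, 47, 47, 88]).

[3,3,3,4,4,5,6,6,7,7,7,8,9,9,11,12,13,13,14,14,15,16]

Site scan:
  MvoII CGATGGCA/7: at [0, 9, 57, 87, 106, 145, 157, 177] ⇒ [7, 16, 64, 94, 113, 152, 164, 184]
  UxaIII GCCA/3: at [32, 36, 47, 68, 78, 134] ⇒ [35, 39, 50, 71, 81, 137]
  KluII TCTGCA/2: at [18, 24, 72, 95, 114, 122, 168] ⇒ [20, 26, 74, 97, 116, 124, 170]

Pooled cuts: [7, 16, 20, 26, 35, 39, 50, 64, 71, 74, 81, 94, 97, 113, 116, 124, 137, 152, 164, 170, 184]

Fragments:
  [0,7): 7 bp
  [7,16): 9 bp
  [16,20): 4 bp
  [20,26): 6 bp
  [26,35): 9 bp
  [35,39): 4 bp
  [39,50): 11 bp
  [50,64): 14 bp
  [64,71): 7 bp
  [71,74): 3 bp
  [74,81): 7 bp
  [81,94): 13 bp
  [94,97): 3 bp
  [97,113): 16 bp
  [113,116): 3 bp
  [116,124): 8 bp
  [124,137): 13 bp
  [137,152): 15 bp
  [152,164): 12 bp
  [164,170): 6 bp
  [170,184): 14 bp
  [184,189): 5 bp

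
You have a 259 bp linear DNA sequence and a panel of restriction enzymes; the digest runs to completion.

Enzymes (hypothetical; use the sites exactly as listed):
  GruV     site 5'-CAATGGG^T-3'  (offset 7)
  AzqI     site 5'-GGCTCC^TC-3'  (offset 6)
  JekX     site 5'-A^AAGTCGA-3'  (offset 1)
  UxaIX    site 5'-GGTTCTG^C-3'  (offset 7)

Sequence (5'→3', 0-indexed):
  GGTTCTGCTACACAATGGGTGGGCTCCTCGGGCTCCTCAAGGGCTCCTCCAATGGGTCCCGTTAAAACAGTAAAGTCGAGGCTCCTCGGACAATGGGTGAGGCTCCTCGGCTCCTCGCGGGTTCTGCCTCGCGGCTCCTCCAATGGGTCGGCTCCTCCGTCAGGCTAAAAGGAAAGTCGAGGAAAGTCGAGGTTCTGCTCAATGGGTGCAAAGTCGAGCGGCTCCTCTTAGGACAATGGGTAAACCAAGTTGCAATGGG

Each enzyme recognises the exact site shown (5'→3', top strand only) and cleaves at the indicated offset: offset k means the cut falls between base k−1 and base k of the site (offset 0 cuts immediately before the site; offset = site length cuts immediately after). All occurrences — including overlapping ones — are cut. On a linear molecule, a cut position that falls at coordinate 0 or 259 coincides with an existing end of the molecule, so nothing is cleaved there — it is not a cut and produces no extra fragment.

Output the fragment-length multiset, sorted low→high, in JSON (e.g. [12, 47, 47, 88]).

Per-enzyme occurrences:
  GruV (CAATGGGT, off=7): starts [12, 49, 90, 140, 199, 233] → cuts [19, 56, 97, 147, 206, 240]
  AzqI (GGCTCCTC, off=6): starts [21, 30, 41, 79, 100, 108, 132, 149, 219] → cuts [27, 36, 47, 85, 106, 114, 138, 155, 225]
  JekX (AAAGTCGA, off=1): starts [71, 172, 182, 209] → cuts [72, 173, 183, 210]
  UxaIX (GGTTCTGC, off=7): starts [0, 119, 190] → cuts [7, 126, 197]

All cut coordinates (distinct, sorted): [7, 19, 27, 36, 47, 56, 72, 85, 97, 106, 114, 126, 138, 147, 155, 173, 183, 197, 206, 210, 225, 240]

Fragment lengths:
  [0,7): 7 bp
  [7,19): 12 bp
  [19,27): 8 bp
  [27,36): 9 bp
  [36,47): 11 bp
  [47,56): 9 bp
  [56,72): 16 bp
  [72,85): 13 bp
  [85,97): 12 bp
  [97,106): 9 bp
  [106,114): 8 bp
  [114,126): 12 bp
  [126,138): 12 bp
  [138,147): 9 bp
  [147,155): 8 bp
  [155,173): 18 bp
  [173,183): 10 bp
  [183,197): 14 bp
  [197,206): 9 bp
  [206,210): 4 bp
  [210,225): 15 bp
  [225,240): 15 bp
  [240,259): 19 bp

[4,7,8,8,8,9,9,9,9,9,10,11,12,12,12,12,13,14,15,15,16,18,19]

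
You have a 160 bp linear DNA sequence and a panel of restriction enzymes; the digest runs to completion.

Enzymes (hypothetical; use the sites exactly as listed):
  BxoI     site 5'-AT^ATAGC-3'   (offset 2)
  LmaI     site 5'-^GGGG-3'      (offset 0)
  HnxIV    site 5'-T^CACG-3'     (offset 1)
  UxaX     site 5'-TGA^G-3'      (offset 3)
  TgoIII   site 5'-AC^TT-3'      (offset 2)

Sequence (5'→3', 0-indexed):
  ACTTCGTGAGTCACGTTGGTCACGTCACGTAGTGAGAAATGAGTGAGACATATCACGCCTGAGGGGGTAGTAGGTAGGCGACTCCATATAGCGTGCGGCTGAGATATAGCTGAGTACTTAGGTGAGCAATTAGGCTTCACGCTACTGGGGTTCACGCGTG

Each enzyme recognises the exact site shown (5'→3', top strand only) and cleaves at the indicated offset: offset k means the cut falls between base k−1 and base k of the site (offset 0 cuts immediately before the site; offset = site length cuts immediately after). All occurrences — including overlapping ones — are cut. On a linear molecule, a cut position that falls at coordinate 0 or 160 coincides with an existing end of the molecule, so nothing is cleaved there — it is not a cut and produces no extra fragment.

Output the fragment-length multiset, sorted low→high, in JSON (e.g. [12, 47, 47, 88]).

Scan for sites:
  BxoI (ATATAGC, off=2): starts [85, 103] → cuts [87, 105]
  LmaI (GGGG, off=0): starts [62, 63, 146] → cuts [62, 63, 146]
  HnxIV (TCACG, off=1): starts [10, 19, 24, 52, 136, 151] → cuts [11, 20, 25, 53, 137, 152]
  UxaX (TGAG, off=3): starts [6, 32, 39, 43, 59, 99, 110, 122] → cuts [9, 35, 42, 46, 62, 102, 113, 125]
  TgoIII (ACTT, off=2): starts [0, 115] → cuts [2, 117]

Pooled cuts: [2, 9, 11, 20, 25, 35, 42, 46, 53, 62, 63, 87, 102, 105, 113, 117, 125, 137, 146, 152]

Fragment lengths:
  [0,2): 2 bp
  [2,9): 7 bp
  [9,11): 2 bp
  [11,20): 9 bp
  [20,25): 5 bp
  [25,35): 10 bp
  [35,42): 7 bp
  [42,46): 4 bp
  [46,53): 7 bp
  [53,62): 9 bp
  [62,63): 1 bp
  [63,87): 24 bp
  [87,102): 15 bp
  [102,105): 3 bp
  [105,113): 8 bp
  [113,117): 4 bp
  [117,125): 8 bp
  [125,137): 12 bp
  [137,146): 9 bp
  [146,152): 6 bp
  [152,160): 8 bp

[1,2,2,3,4,4,5,6,7,7,7,8,8,8,9,9,9,10,12,15,24]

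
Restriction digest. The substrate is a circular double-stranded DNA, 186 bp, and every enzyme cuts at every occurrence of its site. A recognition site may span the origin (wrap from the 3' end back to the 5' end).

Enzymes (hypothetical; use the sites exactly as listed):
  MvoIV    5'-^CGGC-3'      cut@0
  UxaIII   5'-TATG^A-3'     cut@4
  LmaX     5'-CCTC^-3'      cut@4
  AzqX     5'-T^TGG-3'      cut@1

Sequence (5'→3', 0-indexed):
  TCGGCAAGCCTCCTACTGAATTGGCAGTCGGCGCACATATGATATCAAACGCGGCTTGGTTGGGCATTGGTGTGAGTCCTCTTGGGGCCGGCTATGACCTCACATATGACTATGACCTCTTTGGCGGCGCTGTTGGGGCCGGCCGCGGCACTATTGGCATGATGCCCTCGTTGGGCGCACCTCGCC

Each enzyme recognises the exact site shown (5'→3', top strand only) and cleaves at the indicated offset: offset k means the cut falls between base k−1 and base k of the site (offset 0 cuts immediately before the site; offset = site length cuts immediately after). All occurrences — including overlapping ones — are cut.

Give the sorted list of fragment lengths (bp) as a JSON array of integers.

Site scan:
  MvoIV (CGGC, off=0): starts [1, 28, 51, 88, 124, 139, 145] → cuts [1, 28, 51, 88, 124, 139, 145]
  UxaIII (TATGA, off=4): starts [37, 92, 104, 110] → cuts [41, 96, 108, 114]
  LmaX (CCTC, off=4): starts [8, 77, 97, 115, 165, 179, 184] → cuts [2, 12, 81, 101, 119, 169, 183]
  AzqX (TTGG, off=1): starts [20, 55, 59, 66, 81, 120, 132, 153, 170] → cuts [21, 56, 60, 67, 82, 121, 133, 154, 171]

All cut coordinates (distinct, sorted): [1, 2, 12, 21, 28, 41, 51, 56, 60, 67, 81, 82, 88, 96, 101, 108, 114, 119, 121, 124, 133, 139, 145, 154, 169, 171, 183]

Fragment lengths:
  1→2: 1 bp
  2→12: 10 bp
  12→21: 9 bp
  21→28: 7 bp
  28→41: 13 bp
  41→51: 10 bp
  51→56: 5 bp
  56→60: 4 bp
  60→67: 7 bp
  67→81: 14 bp
  81→82: 1 bp
  82→88: 6 bp
  88→96: 8 bp
  96→101: 5 bp
  101→108: 7 bp
  108→114: 6 bp
  114→119: 5 bp
  119→121: 2 bp
  121→124: 3 bp
  124→133: 9 bp
  133→139: 6 bp
  139→145: 6 bp
  145→154: 9 bp
  154→169: 15 bp
  169→171: 2 bp
  171→183: 12 bp
  183→1 (wrap): 186-183+1 = 4 bp

[1,1,2,2,3,4,4,5,5,5,6,6,6,6,7,7,7,8,9,9,9,10,10,12,13,14,15]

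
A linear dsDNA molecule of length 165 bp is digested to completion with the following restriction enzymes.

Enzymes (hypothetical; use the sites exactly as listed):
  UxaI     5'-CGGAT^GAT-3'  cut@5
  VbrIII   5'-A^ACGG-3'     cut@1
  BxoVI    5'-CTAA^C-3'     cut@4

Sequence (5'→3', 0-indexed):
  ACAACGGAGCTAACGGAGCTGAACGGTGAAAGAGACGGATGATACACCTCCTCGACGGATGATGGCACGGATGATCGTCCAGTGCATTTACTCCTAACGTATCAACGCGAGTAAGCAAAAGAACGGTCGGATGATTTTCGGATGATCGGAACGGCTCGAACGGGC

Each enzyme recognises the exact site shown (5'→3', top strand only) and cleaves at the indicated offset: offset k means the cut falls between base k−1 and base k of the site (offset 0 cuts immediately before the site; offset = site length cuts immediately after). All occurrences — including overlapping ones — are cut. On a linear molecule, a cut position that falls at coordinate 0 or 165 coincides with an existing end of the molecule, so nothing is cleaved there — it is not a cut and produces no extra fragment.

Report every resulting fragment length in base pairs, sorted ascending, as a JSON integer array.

[1,3,6,7,9,9,9,10,11,12,18,20,25,25]

Scan for sites:
  UxaI (CGGATGAT, off=5): starts [35, 55, 67, 127, 138] → cuts [40, 60, 72, 132, 143]
  VbrIII (AACGG, off=1): starts [2, 11, 21, 121, 149, 158] → cuts [3, 12, 22, 122, 150, 159]
  BxoVI (CTAAC, off=4): starts [9, 93] → cuts [13, 97]

Pooled cuts: [3, 12, 13, 22, 40, 60, 72, 97, 122, 132, 143, 150, 159]

Fragment lengths:
  [0,3): 3 bp
  [3,12): 9 bp
  [12,13): 1 bp
  [13,22): 9 bp
  [22,40): 18 bp
  [40,60): 20 bp
  [60,72): 12 bp
  [72,97): 25 bp
  [97,122): 25 bp
  [122,132): 10 bp
  [132,143): 11 bp
  [143,150): 7 bp
  [150,159): 9 bp
  [159,165): 6 bp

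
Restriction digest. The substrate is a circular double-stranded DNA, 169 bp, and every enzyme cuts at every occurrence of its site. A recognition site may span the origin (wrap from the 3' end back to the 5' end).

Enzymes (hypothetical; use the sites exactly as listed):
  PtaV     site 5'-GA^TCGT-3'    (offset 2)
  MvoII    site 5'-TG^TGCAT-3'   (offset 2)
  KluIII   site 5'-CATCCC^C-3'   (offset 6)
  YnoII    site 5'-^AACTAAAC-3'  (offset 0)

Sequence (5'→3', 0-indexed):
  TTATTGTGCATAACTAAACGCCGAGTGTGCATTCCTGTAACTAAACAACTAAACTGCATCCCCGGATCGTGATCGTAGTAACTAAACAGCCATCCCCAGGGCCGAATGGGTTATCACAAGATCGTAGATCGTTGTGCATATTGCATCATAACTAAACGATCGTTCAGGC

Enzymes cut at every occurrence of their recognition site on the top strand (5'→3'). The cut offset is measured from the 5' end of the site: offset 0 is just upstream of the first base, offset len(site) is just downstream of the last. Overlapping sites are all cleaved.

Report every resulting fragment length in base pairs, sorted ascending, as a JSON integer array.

Site scan:
  PtaV GATCGT/2: at [64, 70, 119, 126, 157] ⇒ [66, 72, 121, 128, 159]
  MvoII TGTGCAT/2: at [4, 25, 132] ⇒ [6, 27, 134]
  KluIII CATCCCC/6: at [56, 90] ⇒ [62, 96]
  YnoII AACTAAAC/0: at [11, 38, 46, 79, 149] ⇒ [11, 38, 46, 79, 149]

Pooled cuts: [6, 11, 27, 38, 46, 62, 66, 72, 79, 96, 121, 128, 134, 149, 159]

Fragments:
  6→11: 5 bp
  11→27: 16 bp
  27→38: 11 bp
  38→46: 8 bp
  46→62: 16 bp
  62→66: 4 bp
  66→72: 6 bp
  72→79: 7 bp
  79→96: 17 bp
  96→121: 25 bp
  121→128: 7 bp
  128→134: 6 bp
  134→149: 15 bp
  149→159: 10 bp
  159→6 (wrap): 169-159+6 = 16 bp

[4,5,6,6,7,7,8,10,11,15,16,16,16,17,25]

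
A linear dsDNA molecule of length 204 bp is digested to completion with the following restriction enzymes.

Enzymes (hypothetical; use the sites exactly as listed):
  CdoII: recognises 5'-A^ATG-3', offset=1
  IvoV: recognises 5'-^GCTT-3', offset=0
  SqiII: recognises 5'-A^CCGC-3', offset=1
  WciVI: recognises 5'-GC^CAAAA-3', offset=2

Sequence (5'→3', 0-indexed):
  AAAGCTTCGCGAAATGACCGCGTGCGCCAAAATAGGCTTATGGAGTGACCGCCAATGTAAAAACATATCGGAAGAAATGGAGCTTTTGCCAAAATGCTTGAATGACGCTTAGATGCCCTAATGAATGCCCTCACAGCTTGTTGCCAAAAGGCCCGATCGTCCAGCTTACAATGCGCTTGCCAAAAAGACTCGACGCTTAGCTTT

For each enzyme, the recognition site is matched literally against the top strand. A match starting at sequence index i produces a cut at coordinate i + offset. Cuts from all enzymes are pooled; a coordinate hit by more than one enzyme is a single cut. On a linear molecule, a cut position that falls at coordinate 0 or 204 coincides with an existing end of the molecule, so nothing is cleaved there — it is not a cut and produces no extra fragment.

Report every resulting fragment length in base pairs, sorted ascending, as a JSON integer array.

Scan for sites:
  CdoII (AATG, off=1): starts [12, 53, 75, 92, 100, 119, 123, 169] → cuts [13, 54, 76, 93, 101, 120, 124, 170]
  IvoV (GCTT, off=0): starts [3, 35, 81, 95, 106, 135, 163, 174, 194, 199] → cuts [3, 35, 81, 95, 106, 135, 163, 174, 194, 199]
  SqiII (ACCGC, off=1): starts [16, 47] → cuts [17, 48]
  WciVI (GCCAAAA, off=2): starts [25, 87, 142, 178] → cuts [27, 89, 144, 180]

Pooled cuts: [3, 13, 17, 27, 35, 48, 54, 76, 81, 89, 93, 95, 101, 106, 120, 124, 135, 144, 163, 170, 174, 180, 194, 199]

Fragments:
  [0,3): 3 bp
  [3,13): 10 bp
  [13,17): 4 bp
  [17,27): 10 bp
  [27,35): 8 bp
  [35,48): 13 bp
  [48,54): 6 bp
  [54,76): 22 bp
  [76,81): 5 bp
  [81,89): 8 bp
  [89,93): 4 bp
  [93,95): 2 bp
  [95,101): 6 bp
  [101,106): 5 bp
  [106,120): 14 bp
  [120,124): 4 bp
  [124,135): 11 bp
  [135,144): 9 bp
  [144,163): 19 bp
  [163,170): 7 bp
  [170,174): 4 bp
  [174,180): 6 bp
  [180,194): 14 bp
  [194,199): 5 bp
  [199,204): 5 bp

[2,3,4,4,4,4,5,5,5,5,6,6,6,7,8,8,9,10,10,11,13,14,14,19,22]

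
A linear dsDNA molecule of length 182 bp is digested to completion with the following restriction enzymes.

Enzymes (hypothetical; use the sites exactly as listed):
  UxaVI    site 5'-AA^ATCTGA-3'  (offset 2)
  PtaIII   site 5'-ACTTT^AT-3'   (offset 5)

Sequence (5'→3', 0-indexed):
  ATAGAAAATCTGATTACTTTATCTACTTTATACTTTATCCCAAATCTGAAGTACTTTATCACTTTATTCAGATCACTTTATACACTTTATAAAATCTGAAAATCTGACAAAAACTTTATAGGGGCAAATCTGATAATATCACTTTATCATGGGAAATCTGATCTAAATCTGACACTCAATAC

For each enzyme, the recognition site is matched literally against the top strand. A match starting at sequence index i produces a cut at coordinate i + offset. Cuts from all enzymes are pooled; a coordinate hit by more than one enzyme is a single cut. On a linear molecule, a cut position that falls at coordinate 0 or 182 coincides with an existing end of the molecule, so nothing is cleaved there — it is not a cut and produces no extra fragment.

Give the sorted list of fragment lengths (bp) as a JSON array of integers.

Per-enzyme occurrences:
  UxaVI (AAATCTGA, off=2): starts [5, 41, 91, 99, 125, 153, 164] → cuts [7, 43, 93, 101, 127, 155, 166]
  PtaIII (ACTTTAT, off=5): starts [15, 24, 31, 52, 60, 74, 83, 112, 140] → cuts [20, 29, 36, 57, 65, 79, 88, 117, 145]

Pooled cuts: [7, 20, 29, 36, 43, 57, 65, 79, 88, 93, 101, 117, 127, 145, 155, 166]

Fragments:
  [0,7): 7 bp
  [7,20): 13 bp
  [20,29): 9 bp
  [29,36): 7 bp
  [36,43): 7 bp
  [43,57): 14 bp
  [57,65): 8 bp
  [65,79): 14 bp
  [79,88): 9 bp
  [88,93): 5 bp
  [93,101): 8 bp
  [101,117): 16 bp
  [117,127): 10 bp
  [127,145): 18 bp
  [145,155): 10 bp
  [155,166): 11 bp
  [166,182): 16 bp

[5,7,7,7,8,8,9,9,10,10,11,13,14,14,16,16,18]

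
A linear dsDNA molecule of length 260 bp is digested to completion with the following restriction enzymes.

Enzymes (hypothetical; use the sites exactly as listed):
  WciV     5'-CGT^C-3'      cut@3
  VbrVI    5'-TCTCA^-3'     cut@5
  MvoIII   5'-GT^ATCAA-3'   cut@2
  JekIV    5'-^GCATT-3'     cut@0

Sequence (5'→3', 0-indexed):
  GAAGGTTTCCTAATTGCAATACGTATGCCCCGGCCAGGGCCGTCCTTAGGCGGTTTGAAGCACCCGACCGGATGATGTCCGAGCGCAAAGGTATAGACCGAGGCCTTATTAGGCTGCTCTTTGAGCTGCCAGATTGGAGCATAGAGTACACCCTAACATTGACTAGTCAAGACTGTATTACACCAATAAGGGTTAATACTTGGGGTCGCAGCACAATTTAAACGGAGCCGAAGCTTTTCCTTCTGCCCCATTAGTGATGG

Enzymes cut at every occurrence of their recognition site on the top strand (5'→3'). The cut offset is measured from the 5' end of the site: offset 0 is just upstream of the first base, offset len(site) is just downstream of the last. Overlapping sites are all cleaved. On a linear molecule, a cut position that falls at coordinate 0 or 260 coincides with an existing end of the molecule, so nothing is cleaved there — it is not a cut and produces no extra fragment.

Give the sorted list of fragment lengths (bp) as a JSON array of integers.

Per-enzyme occurrences:
  WciV (CGTC, off=3): starts [40] → cuts [43]
  VbrVI (TCTCA, off=5): no sites
  MvoIII (GTATCAA, off=2): no sites
  JekIV (GCATT, off=0): no sites

Pooled cuts: [43]

Fragments:
  [0,43): 43 bp
  [43,260): 217 bp

[43,217]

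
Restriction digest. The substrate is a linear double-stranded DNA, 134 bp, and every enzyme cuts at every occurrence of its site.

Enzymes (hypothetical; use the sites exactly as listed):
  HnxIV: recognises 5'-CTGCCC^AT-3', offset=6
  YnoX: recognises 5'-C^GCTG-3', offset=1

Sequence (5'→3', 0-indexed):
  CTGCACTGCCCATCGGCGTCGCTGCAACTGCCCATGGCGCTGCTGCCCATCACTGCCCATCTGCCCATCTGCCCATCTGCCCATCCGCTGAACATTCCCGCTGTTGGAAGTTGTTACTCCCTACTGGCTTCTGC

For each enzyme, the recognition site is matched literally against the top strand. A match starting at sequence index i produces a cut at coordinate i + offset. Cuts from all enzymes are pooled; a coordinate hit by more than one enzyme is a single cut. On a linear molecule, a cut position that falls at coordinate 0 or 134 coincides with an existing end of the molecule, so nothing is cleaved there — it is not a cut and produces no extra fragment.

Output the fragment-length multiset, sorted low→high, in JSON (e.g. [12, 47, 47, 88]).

[4,5,8,8,8,9,10,10,11,13,13,35]

Per-enzyme occurrences:
  HnxIV CTGCCCAT/6: at [5, 27, 42, 52, 60, 68, 76] ⇒ [11, 33, 48, 58, 66, 74, 82]
  YnoX CGCTG/1: at [19, 37, 85, 98] ⇒ [20, 38, 86, 99]

All cut coordinates (distinct, sorted): [11, 20, 33, 38, 48, 58, 66, 74, 82, 86, 99]

Fragments:
  [0,11): 11 bp
  [11,20): 9 bp
  [20,33): 13 bp
  [33,38): 5 bp
  [38,48): 10 bp
  [48,58): 10 bp
  [58,66): 8 bp
  [66,74): 8 bp
  [74,82): 8 bp
  [82,86): 4 bp
  [86,99): 13 bp
  [99,134): 35 bp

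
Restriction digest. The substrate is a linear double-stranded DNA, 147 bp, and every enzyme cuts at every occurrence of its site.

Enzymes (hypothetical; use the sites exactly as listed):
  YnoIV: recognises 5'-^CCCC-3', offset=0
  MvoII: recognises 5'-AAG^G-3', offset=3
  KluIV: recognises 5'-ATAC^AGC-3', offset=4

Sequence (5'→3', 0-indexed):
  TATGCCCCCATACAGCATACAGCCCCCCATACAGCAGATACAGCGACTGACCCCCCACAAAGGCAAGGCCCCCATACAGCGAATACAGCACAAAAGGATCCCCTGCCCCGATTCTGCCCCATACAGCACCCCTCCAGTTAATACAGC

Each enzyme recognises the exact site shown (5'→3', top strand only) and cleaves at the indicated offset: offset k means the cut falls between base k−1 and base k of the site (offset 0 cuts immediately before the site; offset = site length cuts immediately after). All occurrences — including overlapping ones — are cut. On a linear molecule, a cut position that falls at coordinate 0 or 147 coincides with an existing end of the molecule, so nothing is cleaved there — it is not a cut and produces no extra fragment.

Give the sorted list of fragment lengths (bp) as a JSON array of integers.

Per-enzyme occurrences:
  YnoIV CCCC/0: at [4, 5, 22, 23, 24, 50, 51, 52, 68, 69, 99, 105, 116, 128] ⇒ [4, 5, 22, 23, 24, 50, 51, 52, 68, 69, 99, 105, 116, 128]
  MvoII AAGG/3: at [59, 64, 93] ⇒ [62, 67, 96]
  KluIV ATACAGC/4: at [9, 16, 28, 37, 73, 82, 120, 140] ⇒ [13, 20, 32, 41, 77, 86, 124, 144]

All cut coordinates (distinct, sorted): [4, 5, 13, 20, 22, 23, 24, 32, 41, 50, 51, 52, 62, 67, 68, 69, 77, 86, 96, 99, 105, 116, 124, 128, 144]

Fragments:
  [0,4): 4 bp
  [4,5): 1 bp
  [5,13): 8 bp
  [13,20): 7 bp
  [20,22): 2 bp
  [22,23): 1 bp
  [23,24): 1 bp
  [24,32): 8 bp
  [32,41): 9 bp
  [41,50): 9 bp
  [50,51): 1 bp
  [51,52): 1 bp
  [52,62): 10 bp
  [62,67): 5 bp
  [67,68): 1 bp
  [68,69): 1 bp
  [69,77): 8 bp
  [77,86): 9 bp
  [86,96): 10 bp
  [96,99): 3 bp
  [99,105): 6 bp
  [105,116): 11 bp
  [116,124): 8 bp
  [124,128): 4 bp
  [128,144): 16 bp
  [144,147): 3 bp

[1,1,1,1,1,1,1,2,3,3,4,4,5,6,7,8,8,8,8,9,9,9,10,10,11,16]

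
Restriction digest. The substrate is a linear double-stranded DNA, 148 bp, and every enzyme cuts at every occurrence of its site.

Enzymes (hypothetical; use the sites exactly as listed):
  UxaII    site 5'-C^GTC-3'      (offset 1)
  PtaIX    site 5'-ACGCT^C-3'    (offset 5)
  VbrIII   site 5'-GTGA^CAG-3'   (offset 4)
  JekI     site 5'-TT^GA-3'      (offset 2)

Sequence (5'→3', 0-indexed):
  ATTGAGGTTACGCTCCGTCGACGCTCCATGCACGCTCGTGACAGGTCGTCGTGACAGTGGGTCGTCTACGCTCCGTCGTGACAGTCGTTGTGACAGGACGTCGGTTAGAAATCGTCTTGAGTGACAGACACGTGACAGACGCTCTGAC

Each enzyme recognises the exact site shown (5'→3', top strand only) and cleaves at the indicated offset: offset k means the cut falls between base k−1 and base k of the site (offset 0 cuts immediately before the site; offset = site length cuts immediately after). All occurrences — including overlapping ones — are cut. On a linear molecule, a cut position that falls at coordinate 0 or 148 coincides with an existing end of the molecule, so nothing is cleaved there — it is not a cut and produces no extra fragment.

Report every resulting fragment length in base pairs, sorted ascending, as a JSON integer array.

Site scan:
  UxaII (CGTC, off=1): starts [15, 46, 62, 73, 98, 112] → cuts [16, 47, 63, 74, 99, 113]
  PtaIX (ACGCTC, off=5): starts [9, 20, 31, 67, 138] → cuts [14, 25, 36, 72, 143]
  VbrIII (GTGACAG, off=4): starts [37, 50, 77, 89, 120, 131] → cuts [41, 54, 81, 93, 124, 135]
  JekI (TTGA, off=2): starts [1, 116] → cuts [3, 118]

All cut coordinates (distinct, sorted): [3, 14, 16, 25, 36, 41, 47, 54, 63, 72, 74, 81, 93, 99, 113, 118, 124, 135, 143]

Fragments:
  [0,3): 3 bp
  [3,14): 11 bp
  [14,16): 2 bp
  [16,25): 9 bp
  [25,36): 11 bp
  [36,41): 5 bp
  [41,47): 6 bp
  [47,54): 7 bp
  [54,63): 9 bp
  [63,72): 9 bp
  [72,74): 2 bp
  [74,81): 7 bp
  [81,93): 12 bp
  [93,99): 6 bp
  [99,113): 14 bp
  [113,118): 5 bp
  [118,124): 6 bp
  [124,135): 11 bp
  [135,143): 8 bp
  [143,148): 5 bp

[2,2,3,5,5,5,6,6,6,7,7,8,9,9,9,11,11,11,12,14]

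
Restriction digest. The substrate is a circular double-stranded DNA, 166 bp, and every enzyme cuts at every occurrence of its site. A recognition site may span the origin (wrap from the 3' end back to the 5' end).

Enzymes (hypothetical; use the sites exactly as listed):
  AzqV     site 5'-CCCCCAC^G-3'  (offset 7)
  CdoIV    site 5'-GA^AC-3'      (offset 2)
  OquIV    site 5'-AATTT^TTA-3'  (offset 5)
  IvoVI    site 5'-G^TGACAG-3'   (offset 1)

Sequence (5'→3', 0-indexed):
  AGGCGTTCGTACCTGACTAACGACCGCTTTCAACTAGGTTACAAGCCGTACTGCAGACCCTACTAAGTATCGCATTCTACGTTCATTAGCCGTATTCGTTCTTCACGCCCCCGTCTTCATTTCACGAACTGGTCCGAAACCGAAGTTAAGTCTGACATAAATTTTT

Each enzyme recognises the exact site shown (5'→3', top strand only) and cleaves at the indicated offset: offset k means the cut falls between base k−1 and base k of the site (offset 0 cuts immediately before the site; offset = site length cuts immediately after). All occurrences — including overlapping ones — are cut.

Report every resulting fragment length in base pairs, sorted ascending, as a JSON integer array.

[37,129]

Site scan:
  AzqV (CCCCCACG, off=7): no sites
  CdoIV (GAAC, off=2): starts [125] → cuts [127]
  OquIV (AATTTTTA, off=5): starts [159] → cuts [164]
  IvoVI (GTGACAG, off=1): no sites

All cut coordinates (distinct, sorted): [127, 164]

Fragments:
  127→164: 37 bp
  164→127 (wrap): 166-164+127 = 129 bp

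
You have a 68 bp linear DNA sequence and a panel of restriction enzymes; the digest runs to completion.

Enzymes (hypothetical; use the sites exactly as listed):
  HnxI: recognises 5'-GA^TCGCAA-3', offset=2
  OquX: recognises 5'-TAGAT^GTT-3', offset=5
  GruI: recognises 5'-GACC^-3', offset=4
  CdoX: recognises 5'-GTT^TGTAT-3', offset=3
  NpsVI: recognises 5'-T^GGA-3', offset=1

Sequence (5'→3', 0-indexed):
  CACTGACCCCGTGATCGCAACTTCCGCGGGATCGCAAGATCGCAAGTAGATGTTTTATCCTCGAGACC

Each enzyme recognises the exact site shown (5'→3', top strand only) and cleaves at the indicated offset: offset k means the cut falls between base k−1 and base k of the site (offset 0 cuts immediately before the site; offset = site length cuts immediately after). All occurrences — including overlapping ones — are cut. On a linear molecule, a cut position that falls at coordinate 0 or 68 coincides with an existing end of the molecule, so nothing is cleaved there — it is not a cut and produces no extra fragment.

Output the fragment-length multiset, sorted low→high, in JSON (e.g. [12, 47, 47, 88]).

[6,8,8,12,17,17]

Scan for sites:
  HnxI (GATCGCAA, off=2): starts [12, 29, 37] → cuts [14, 31, 39]
  OquX (TAGATGTT, off=5): starts [46] → cuts [51]
  GruI (GACC, off=4): starts [4, 64] → cuts [8] (position 68 is a terminus of the linear molecule — no cut)
  CdoX (GTTTGTAT, off=3): no sites
  NpsVI (TGGA, off=1): no sites

All cut coordinates (distinct, sorted): [8, 14, 31, 39, 51]

Fragments:
  [0,8): 8 bp
  [8,14): 6 bp
  [14,31): 17 bp
  [31,39): 8 bp
  [39,51): 12 bp
  [51,68): 17 bp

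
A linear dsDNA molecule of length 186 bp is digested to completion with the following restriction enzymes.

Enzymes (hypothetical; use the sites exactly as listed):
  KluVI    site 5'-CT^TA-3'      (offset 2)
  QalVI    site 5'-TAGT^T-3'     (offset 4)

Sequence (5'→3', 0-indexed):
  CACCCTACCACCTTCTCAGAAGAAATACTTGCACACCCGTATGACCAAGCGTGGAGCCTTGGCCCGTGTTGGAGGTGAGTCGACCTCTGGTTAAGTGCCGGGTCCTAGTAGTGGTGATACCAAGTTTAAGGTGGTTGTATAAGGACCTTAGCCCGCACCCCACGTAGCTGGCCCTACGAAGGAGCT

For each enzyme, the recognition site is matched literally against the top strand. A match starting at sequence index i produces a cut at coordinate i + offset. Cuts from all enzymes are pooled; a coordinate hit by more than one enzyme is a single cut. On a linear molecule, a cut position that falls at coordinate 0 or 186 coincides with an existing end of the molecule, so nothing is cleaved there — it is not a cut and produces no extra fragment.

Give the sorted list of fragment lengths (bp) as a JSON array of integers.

[38,148]

Per-enzyme occurrences:
  KluVI (CTTA, off=2): starts [146] → cuts [148]
  QalVI (TAGTT, off=4): no sites

All cut coordinates (distinct, sorted): [148]

Fragments:
  [0,148): 148 bp
  [148,186): 38 bp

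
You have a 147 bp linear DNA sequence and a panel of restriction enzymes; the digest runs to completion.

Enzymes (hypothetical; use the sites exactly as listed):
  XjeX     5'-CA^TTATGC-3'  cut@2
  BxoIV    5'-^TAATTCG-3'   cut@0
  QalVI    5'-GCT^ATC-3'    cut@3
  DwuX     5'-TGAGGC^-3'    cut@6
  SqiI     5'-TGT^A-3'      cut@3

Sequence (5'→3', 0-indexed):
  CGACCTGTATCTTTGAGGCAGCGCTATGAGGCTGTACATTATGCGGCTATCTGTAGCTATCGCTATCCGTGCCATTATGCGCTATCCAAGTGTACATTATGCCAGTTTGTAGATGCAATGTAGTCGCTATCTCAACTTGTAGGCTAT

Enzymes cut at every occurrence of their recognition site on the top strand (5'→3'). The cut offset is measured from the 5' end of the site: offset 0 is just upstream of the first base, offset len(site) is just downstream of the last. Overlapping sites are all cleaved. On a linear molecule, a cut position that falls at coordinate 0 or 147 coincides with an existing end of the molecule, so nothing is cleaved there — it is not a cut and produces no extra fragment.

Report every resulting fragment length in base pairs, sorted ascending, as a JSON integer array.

Site scan:
  XjeX (CATTATGC, off=2): starts [36, 72, 94] → cuts [38, 74, 96]
  BxoIV (TAATTCG, off=0): no sites
  QalVI (GCTATC, off=3): starts [45, 55, 61, 80, 125] → cuts [48, 58, 64, 83, 128]
  DwuX (TGAGGC, off=6): starts [13, 26] → cuts [19, 32]
  SqiI (TGTA, off=3): starts [5, 32, 51, 90, 107, 118, 137] → cuts [8, 35, 54, 93, 110, 121, 140]

Pooled cuts: [8, 19, 32, 35, 38, 48, 54, 58, 64, 74, 83, 93, 96, 110, 121, 128, 140]

Fragments:
  [0,8): 8 bp
  [8,19): 11 bp
  [19,32): 13 bp
  [32,35): 3 bp
  [35,38): 3 bp
  [38,48): 10 bp
  [48,54): 6 bp
  [54,58): 4 bp
  [58,64): 6 bp
  [64,74): 10 bp
  [74,83): 9 bp
  [83,93): 10 bp
  [93,96): 3 bp
  [96,110): 14 bp
  [110,121): 11 bp
  [121,128): 7 bp
  [128,140): 12 bp
  [140,147): 7 bp

[3,3,3,4,6,6,7,7,8,9,10,10,10,11,11,12,13,14]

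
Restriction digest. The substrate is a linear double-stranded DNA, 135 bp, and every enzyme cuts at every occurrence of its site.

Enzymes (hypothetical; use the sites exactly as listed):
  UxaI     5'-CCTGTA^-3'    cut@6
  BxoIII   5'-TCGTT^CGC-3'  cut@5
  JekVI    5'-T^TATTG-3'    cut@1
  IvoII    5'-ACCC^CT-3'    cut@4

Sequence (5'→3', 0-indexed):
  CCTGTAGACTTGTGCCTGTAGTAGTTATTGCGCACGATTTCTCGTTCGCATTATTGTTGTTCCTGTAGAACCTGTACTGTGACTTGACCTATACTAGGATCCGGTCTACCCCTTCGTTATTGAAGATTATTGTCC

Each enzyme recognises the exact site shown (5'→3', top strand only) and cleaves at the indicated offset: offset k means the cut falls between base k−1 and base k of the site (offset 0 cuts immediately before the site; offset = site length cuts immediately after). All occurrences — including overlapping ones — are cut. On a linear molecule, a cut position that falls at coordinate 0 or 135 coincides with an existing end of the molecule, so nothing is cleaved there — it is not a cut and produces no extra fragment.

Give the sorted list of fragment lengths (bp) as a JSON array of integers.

[5,5,6,6,8,9,10,14,16,21,35]

Scan for sites:
  UxaI (CCTGTA, off=6): starts [0, 14, 61, 70] → cuts [6, 20, 67, 76]
  BxoIII (TCGTTCGC, off=5): starts [41] → cuts [46]
  JekVI (TTATTG, off=1): starts [24, 50, 116, 126] → cuts [25, 51, 117, 127]
  IvoII (ACCCCT, off=4): starts [107] → cuts [111]

All cut coordinates (distinct, sorted): [6, 20, 25, 46, 51, 67, 76, 111, 117, 127]

Fragment lengths:
  [0,6): 6 bp
  [6,20): 14 bp
  [20,25): 5 bp
  [25,46): 21 bp
  [46,51): 5 bp
  [51,67): 16 bp
  [67,76): 9 bp
  [76,111): 35 bp
  [111,117): 6 bp
  [117,127): 10 bp
  [127,135): 8 bp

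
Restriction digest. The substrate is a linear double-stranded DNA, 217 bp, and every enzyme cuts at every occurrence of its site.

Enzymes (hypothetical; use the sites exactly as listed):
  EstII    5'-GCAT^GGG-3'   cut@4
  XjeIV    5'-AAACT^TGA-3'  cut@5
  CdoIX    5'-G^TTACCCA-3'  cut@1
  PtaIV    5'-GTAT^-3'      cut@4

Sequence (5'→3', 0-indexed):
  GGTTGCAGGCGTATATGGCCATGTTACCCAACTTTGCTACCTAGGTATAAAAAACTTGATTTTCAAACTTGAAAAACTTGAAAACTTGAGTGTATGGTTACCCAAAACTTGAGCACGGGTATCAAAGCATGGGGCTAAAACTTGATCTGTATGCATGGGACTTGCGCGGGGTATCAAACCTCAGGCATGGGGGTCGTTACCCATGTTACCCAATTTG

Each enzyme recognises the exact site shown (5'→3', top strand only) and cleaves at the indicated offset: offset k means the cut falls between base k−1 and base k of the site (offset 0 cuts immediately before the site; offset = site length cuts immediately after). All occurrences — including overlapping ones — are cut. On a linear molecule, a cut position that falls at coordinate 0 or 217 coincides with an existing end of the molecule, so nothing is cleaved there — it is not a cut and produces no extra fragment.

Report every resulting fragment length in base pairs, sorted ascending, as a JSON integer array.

[2,4,8,8,8,8,9,9,9,9,10,12,12,12,13,13,14,14,18,25]

Scan for sites:
  EstII GCATGGG/4: at [126, 152, 184] ⇒ [130, 156, 188]
  XjeIV AAACTTGA/5: at [51, 64, 73, 81, 104, 137] ⇒ [56, 69, 78, 86, 109, 142]
  CdoIX GTTACCCA/1: at [22, 96, 195, 204] ⇒ [23, 97, 196, 205]
  PtaIV GTAT/4: at [10, 44, 91, 118, 148, 170] ⇒ [14, 48, 95, 122, 152, 174]

Pooled cuts: [14, 23, 48, 56, 69, 78, 86, 95, 97, 109, 122, 130, 142, 152, 156, 174, 188, 196, 205]

Fragment lengths:
  [0,14): 14 bp
  [14,23): 9 bp
  [23,48): 25 bp
  [48,56): 8 bp
  [56,69): 13 bp
  [69,78): 9 bp
  [78,86): 8 bp
  [86,95): 9 bp
  [95,97): 2 bp
  [97,109): 12 bp
  [109,122): 13 bp
  [122,130): 8 bp
  [130,142): 12 bp
  [142,152): 10 bp
  [152,156): 4 bp
  [156,174): 18 bp
  [174,188): 14 bp
  [188,196): 8 bp
  [196,205): 9 bp
  [205,217): 12 bp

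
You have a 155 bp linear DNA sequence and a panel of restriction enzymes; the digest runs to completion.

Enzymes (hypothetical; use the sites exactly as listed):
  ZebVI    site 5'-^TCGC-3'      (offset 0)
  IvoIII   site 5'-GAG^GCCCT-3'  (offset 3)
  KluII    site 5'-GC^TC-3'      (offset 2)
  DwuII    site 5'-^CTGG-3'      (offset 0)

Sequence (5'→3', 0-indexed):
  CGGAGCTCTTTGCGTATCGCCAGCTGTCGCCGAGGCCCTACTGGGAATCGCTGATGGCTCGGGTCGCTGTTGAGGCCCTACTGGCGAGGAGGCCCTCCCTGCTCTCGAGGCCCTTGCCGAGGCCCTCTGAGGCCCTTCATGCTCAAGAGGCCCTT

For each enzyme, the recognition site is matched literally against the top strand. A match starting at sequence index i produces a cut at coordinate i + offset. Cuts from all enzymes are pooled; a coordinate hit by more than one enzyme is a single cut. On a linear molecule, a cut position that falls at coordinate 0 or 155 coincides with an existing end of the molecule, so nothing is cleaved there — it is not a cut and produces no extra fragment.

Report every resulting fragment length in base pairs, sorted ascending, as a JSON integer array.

[5,6,6,6,6,7,7,7,8,10,10,10,11,11,11,11,11,12]

Per-enzyme occurrences:
  ZebVI TCGC/0: at [16, 26, 47, 63] ⇒ [16, 26, 47, 63]
  IvoIII GAGGCCCT/3: at [31, 71, 88, 106, 118, 128, 146] ⇒ [34, 74, 91, 109, 121, 131, 149]
  KluII GCTC/2: at [4, 56, 100, 140] ⇒ [6, 58, 102, 142]
  DwuII CTGG/0: at [40, 80] ⇒ [40, 80]

All cut coordinates (distinct, sorted): [6, 16, 26, 34, 40, 47, 58, 63, 74, 80, 91, 102, 109, 121, 131, 142, 149]

Fragment lengths:
  [0,6): 6 bp
  [6,16): 10 bp
  [16,26): 10 bp
  [26,34): 8 bp
  [34,40): 6 bp
  [40,47): 7 bp
  [47,58): 11 bp
  [58,63): 5 bp
  [63,74): 11 bp
  [74,80): 6 bp
  [80,91): 11 bp
  [91,102): 11 bp
  [102,109): 7 bp
  [109,121): 12 bp
  [121,131): 10 bp
  [131,142): 11 bp
  [142,149): 7 bp
  [149,155): 6 bp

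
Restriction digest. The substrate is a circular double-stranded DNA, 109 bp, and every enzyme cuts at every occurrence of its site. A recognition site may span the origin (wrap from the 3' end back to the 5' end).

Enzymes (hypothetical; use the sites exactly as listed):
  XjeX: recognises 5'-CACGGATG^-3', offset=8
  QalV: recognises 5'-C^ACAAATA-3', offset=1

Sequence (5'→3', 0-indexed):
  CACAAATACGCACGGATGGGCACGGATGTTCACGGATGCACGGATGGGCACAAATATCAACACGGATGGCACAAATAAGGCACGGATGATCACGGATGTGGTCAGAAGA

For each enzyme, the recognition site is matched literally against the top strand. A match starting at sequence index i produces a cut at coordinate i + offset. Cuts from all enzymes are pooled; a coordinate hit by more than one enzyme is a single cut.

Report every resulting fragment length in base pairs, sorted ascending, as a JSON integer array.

Per-enzyme occurrences:
  XjeX CACGGATG/8: at [10, 20, 30, 38, 60, 80, 90] ⇒ [18, 28, 38, 46, 68, 88, 98]
  QalV CACAAATA/1: at [0, 48, 69] ⇒ [1, 49, 70]

All cut coordinates (distinct, sorted): [1, 18, 28, 38, 46, 49, 68, 70, 88, 98]

Fragment lengths:
  1→18: 17 bp
  18→28: 10 bp
  28→38: 10 bp
  38→46: 8 bp
  46→49: 3 bp
  49→68: 19 bp
  68→70: 2 bp
  70→88: 18 bp
  88→98: 10 bp
  98→1 (wrap): 109-98+1 = 12 bp

[2,3,8,10,10,10,12,17,18,19]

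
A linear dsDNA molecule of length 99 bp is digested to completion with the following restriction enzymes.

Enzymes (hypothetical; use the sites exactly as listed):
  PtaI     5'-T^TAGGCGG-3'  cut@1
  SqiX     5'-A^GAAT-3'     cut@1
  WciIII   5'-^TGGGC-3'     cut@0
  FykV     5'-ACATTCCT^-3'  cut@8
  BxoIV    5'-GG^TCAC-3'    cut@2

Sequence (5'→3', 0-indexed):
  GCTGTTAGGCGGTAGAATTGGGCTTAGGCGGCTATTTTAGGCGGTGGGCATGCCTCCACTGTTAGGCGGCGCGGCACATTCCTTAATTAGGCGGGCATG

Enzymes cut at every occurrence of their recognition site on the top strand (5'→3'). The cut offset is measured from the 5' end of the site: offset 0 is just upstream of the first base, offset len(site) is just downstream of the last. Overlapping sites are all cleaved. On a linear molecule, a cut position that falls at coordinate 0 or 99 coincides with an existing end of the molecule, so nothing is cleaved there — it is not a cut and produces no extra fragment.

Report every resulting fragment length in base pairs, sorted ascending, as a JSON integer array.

[4,4,5,6,7,9,12,13,18,21]

Scan for sites:
  PtaI (TTAGGCGG, off=1): starts [4, 23, 36, 61, 86] → cuts [5, 24, 37, 62, 87]
  SqiX (AGAAT, off=1): starts [13] → cuts [14]
  WciIII (TGGGC, off=0): starts [18, 44] → cuts [18, 44]
  FykV (ACATTCCT, off=8): starts [75] → cuts [83]
  BxoIV (GGTCAC, off=2): no sites

Pooled cuts: [5, 14, 18, 24, 37, 44, 62, 83, 87]

Fragments:
  [0,5): 5 bp
  [5,14): 9 bp
  [14,18): 4 bp
  [18,24): 6 bp
  [24,37): 13 bp
  [37,44): 7 bp
  [44,62): 18 bp
  [62,83): 21 bp
  [83,87): 4 bp
  [87,99): 12 bp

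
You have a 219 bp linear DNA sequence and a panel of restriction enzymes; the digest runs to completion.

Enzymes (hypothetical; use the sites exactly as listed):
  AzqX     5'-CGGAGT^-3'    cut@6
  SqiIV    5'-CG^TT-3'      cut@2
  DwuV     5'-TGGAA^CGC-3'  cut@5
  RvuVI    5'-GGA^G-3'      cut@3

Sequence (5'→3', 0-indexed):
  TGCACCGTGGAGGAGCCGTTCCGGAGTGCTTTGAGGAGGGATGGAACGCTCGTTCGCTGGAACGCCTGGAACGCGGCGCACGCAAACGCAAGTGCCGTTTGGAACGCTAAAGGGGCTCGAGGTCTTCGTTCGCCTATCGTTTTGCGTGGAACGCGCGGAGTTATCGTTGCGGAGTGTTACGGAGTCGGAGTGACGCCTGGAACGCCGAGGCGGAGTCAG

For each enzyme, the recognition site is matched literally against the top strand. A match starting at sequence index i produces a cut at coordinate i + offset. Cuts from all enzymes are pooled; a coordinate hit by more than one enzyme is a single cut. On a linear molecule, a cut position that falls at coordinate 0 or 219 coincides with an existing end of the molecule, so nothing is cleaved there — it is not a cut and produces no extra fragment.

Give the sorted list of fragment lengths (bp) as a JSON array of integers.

Site scan:
  AzqX CGGAGT/6: at [21, 155, 169, 179, 185, 210] ⇒ [27, 161, 175, 185, 191, 216]
  SqiIV CGTT/2: at [16, 50, 95, 126, 137, 164] ⇒ [18, 52, 97, 128, 139, 166]
  DwuV TGGAACGC/5: at [41, 57, 66, 99, 146, 197] ⇒ [46, 62, 71, 104, 151, 202]
  RvuVI GGAG/3: at [8, 11, 22, 34, 156, 170, 180, 186, 211] ⇒ [11, 14, 25, 37, 159, 173, 183, 189, 214]

Pooled cuts: [11, 14, 18, 25, 27, 37, 46, 52, 62, 71, 97, 104, 128, 139, 151, 159, 161, 166, 173, 175, 183, 185, 189, 191, 202, 214, 216]

Fragments:
  [0,11): 11 bp
  [11,14): 3 bp
  [14,18): 4 bp
  [18,25): 7 bp
  [25,27): 2 bp
  [27,37): 10 bp
  [37,46): 9 bp
  [46,52): 6 bp
  [52,62): 10 bp
  [62,71): 9 bp
  [71,97): 26 bp
  [97,104): 7 bp
  [104,128): 24 bp
  [128,139): 11 bp
  [139,151): 12 bp
  [151,159): 8 bp
  [159,161): 2 bp
  [161,166): 5 bp
  [166,173): 7 bp
  [173,175): 2 bp
  [175,183): 8 bp
  [183,185): 2 bp
  [185,189): 4 bp
  [189,191): 2 bp
  [191,202): 11 bp
  [202,214): 12 bp
  [214,216): 2 bp
  [216,219): 3 bp

[2,2,2,2,2,2,3,3,4,4,5,6,7,7,7,8,8,9,9,10,10,11,11,11,12,12,24,26]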